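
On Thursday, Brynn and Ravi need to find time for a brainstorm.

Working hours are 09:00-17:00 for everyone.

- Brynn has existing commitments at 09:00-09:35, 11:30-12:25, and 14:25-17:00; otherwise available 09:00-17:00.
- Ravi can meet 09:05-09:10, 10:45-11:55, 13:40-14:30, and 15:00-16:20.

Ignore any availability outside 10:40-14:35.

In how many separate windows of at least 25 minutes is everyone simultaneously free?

Brynn free within 09:00–17:00: 09:35–11:30, 12:25–14:25.
Brynn ∩ Ravi: 10:45–11:30, 13:40–14:25.
Restricted to 10:40–14:35: 10:45–11:30, 13:40–14:25.
Windows ≥ 25 min: 10:45–11:30, 13:40–14:25.
That's 2 windows.

2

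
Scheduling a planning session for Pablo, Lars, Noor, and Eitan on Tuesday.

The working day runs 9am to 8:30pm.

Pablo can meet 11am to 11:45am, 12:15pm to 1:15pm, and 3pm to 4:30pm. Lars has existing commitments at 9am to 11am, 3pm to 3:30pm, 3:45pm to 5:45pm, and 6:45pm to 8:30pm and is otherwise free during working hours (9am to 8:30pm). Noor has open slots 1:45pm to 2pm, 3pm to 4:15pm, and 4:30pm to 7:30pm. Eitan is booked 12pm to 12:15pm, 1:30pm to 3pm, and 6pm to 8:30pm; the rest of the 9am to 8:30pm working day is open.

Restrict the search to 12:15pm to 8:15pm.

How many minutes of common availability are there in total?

Lars free within 09:00–20:30: 11:00–15:00, 15:30–15:45, 17:45–18:45.
Eitan free within 09:00–20:30: 09:00–12:00, 12:15–13:30, 15:00–18:00.
Pablo ∩ Lars: 11:00–11:45, 12:15–13:15, 15:30–15:45.
Pablo ∩ Lars ∩ Noor: 15:30–15:45.
Pablo ∩ Lars ∩ Noor ∩ Eitan: 15:30–15:45.
Restricted to 12:15–20:15: 15:30–15:45.
Total common minutes: 15.

15 minutes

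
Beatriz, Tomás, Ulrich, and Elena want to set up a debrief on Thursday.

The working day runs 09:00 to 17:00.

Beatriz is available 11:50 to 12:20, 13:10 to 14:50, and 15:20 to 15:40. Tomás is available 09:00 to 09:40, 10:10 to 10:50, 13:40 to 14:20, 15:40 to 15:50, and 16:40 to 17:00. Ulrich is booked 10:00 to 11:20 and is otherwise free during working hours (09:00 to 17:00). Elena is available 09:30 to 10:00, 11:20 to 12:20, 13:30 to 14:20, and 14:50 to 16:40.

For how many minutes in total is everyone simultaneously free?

Ulrich free within 09:00–17:00: 09:00–10:00, 11:20–17:00.
Beatriz ∩ Tomás: 13:40–14:20.
Beatriz ∩ Tomás ∩ Ulrich: 13:40–14:20.
Beatriz ∩ Tomás ∩ Ulrich ∩ Elena: 13:40–14:20.
Total common minutes: 40.

40 minutes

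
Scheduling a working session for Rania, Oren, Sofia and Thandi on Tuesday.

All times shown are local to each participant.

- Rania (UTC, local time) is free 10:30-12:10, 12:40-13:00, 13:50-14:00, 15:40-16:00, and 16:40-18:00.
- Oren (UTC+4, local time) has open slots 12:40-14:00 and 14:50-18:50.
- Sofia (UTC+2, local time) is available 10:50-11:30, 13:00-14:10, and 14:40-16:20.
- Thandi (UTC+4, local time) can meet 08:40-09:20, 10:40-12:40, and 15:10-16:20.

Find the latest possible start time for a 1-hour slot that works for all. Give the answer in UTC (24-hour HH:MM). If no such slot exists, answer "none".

Rania → UTC: 10:30–12:10, 12:40–13:00, 13:50–14:00, 15:40–16:00, 16:40–18:00.
Oren → UTC: 08:40–10:00, 10:50–14:50.
Sofia → UTC: 08:50–09:30, 11:00–12:10, 12:40–14:20.
Thandi → UTC: 04:40–05:20, 06:40–08:40, 11:10–12:20.
Rania ∩ Oren: 10:50–12:10, 12:40–13:00, 13:50–14:00.
Rania ∩ Oren ∩ Sofia: 11:00–12:10, 12:40–13:00, 13:50–14:00.
Rania ∩ Oren ∩ Sofia ∩ Thandi: 11:10–12:10.
Windows ≥ 60 min: 11:10–12:10.
Latest start in the last window 11:10–12:10 is 12:10 − 60 min = 11:10.

11:10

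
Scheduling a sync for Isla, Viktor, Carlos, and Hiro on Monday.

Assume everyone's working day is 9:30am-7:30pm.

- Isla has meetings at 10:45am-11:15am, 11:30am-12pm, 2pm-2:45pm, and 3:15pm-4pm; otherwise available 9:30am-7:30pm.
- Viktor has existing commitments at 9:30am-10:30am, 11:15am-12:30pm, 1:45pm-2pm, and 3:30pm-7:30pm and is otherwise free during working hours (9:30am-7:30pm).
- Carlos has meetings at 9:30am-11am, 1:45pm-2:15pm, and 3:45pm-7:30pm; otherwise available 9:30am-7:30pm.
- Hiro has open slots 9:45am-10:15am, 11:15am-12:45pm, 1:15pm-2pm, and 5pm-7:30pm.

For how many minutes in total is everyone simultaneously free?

Isla free within 09:30–19:30: 09:30–10:45, 11:15–11:30, 12:00–14:00, 14:45–15:15, 16:00–19:30.
Viktor free within 09:30–19:30: 10:30–11:15, 12:30–13:45, 14:00–15:30.
Carlos free within 09:30–19:30: 11:00–13:45, 14:15–15:45.
Isla ∩ Viktor: 10:30–10:45, 12:30–13:45, 14:45–15:15.
Isla ∩ Viktor ∩ Carlos: 12:30–13:45, 14:45–15:15.
Isla ∩ Viktor ∩ Carlos ∩ Hiro: 12:30–12:45, 13:15–13:45.
Total common minutes: 15 + 30 = 45.

45 minutes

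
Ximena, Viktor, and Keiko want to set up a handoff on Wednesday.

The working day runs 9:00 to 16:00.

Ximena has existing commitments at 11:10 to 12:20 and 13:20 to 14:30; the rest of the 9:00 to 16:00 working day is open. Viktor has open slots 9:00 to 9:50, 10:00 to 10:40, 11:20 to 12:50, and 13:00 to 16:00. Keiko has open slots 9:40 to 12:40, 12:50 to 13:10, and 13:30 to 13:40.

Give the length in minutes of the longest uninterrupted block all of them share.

Ximena free within 09:00–16:00: 09:00–11:10, 12:20–13:20, 14:30–16:00.
Ximena ∩ Viktor: 09:00–09:50, 10:00–10:40, 12:20–12:50, 13:00–13:20, 14:30–16:00.
Ximena ∩ Viktor ∩ Keiko: 09:40–09:50, 10:00–10:40, 12:20–12:40, 13:00–13:10.
Common window lengths: 10, 40, 20, 10 min; longest is 40.

40 minutes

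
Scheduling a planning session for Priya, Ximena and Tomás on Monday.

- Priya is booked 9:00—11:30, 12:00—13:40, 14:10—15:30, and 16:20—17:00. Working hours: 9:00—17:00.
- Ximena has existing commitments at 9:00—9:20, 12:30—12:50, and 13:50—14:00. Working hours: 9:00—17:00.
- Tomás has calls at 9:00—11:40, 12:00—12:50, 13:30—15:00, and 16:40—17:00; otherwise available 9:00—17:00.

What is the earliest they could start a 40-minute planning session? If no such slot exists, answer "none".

15:30

Priya free within 09:00–17:00: 11:30–12:00, 13:40–14:10, 15:30–16:20.
Ximena free within 09:00–17:00: 09:20–12:30, 12:50–13:50, 14:00–17:00.
Tomás free within 09:00–17:00: 11:40–12:00, 12:50–13:30, 15:00–16:40.
Priya ∩ Ximena: 11:30–12:00, 13:40–13:50, 14:00–14:10, 15:30–16:20.
Priya ∩ Ximena ∩ Tomás: 11:40–12:00, 15:30–16:20.
Windows ≥ 40 min: 15:30–16:20.
Earliest such window starts at 15:30.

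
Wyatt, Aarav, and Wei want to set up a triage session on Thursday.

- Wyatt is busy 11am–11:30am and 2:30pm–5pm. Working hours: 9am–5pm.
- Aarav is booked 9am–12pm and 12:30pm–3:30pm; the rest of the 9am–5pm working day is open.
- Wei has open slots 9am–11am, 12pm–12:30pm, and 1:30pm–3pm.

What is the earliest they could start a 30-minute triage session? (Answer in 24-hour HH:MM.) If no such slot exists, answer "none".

Wyatt free within 09:00–17:00: 09:00–11:00, 11:30–14:30.
Aarav free within 09:00–17:00: 12:00–12:30, 15:30–17:00.
Wyatt ∩ Aarav: 12:00–12:30.
Wyatt ∩ Aarav ∩ Wei: 12:00–12:30.
Windows ≥ 30 min: 12:00–12:30.
Earliest such window starts at 12:00.

12:00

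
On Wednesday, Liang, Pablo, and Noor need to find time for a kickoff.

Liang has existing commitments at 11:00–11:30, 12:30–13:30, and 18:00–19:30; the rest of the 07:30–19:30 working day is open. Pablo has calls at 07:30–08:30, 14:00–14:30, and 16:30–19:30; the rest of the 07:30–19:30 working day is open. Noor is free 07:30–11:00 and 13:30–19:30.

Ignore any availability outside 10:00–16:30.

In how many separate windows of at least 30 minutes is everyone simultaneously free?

3

Liang free within 07:30–19:30: 07:30–11:00, 11:30–12:30, 13:30–18:00.
Pablo free within 07:30–19:30: 08:30–14:00, 14:30–16:30.
Liang ∩ Pablo: 08:30–11:00, 11:30–12:30, 13:30–14:00, 14:30–16:30.
Liang ∩ Pablo ∩ Noor: 08:30–11:00, 13:30–14:00, 14:30–16:30.
Restricted to 10:00–16:30: 10:00–11:00, 13:30–14:00, 14:30–16:30.
Windows ≥ 30 min: 10:00–11:00, 13:30–14:00, 14:30–16:30.
That's 3 windows.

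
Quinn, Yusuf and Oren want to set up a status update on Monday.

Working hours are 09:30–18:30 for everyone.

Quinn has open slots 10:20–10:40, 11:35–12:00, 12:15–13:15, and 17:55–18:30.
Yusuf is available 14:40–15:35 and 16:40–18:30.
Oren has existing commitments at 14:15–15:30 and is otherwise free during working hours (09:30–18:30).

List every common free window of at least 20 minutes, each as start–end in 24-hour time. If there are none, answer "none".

Oren free within 09:30–18:30: 09:30–14:15, 15:30–18:30.
Quinn ∩ Yusuf: 17:55–18:30.
Quinn ∩ Yusuf ∩ Oren: 17:55–18:30.
Windows ≥ 20 min: 17:55–18:30.

17:55–18:30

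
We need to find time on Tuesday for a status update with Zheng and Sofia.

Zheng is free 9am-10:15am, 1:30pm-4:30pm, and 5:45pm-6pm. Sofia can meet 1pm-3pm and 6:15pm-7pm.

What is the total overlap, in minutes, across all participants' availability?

Zheng ∩ Sofia: 13:30–15:00.
Total common minutes: 90.

90 minutes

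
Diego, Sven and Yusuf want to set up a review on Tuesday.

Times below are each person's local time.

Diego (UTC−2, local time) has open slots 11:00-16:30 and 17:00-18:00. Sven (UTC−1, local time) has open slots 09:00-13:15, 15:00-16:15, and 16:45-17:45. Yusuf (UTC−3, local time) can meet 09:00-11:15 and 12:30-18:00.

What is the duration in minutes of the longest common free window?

Diego → UTC: 13:00–18:30, 19:00–20:00.
Sven → UTC: 10:00–14:15, 16:00–17:15, 17:45–18:45.
Yusuf → UTC: 12:00–14:15, 15:30–21:00.
Diego ∩ Sven: 13:00–14:15, 16:00–17:15, 17:45–18:30.
Diego ∩ Sven ∩ Yusuf: 13:00–14:15, 16:00–17:15, 17:45–18:30.
Common window lengths: 75, 75, 45 min; longest is 75.

75 minutes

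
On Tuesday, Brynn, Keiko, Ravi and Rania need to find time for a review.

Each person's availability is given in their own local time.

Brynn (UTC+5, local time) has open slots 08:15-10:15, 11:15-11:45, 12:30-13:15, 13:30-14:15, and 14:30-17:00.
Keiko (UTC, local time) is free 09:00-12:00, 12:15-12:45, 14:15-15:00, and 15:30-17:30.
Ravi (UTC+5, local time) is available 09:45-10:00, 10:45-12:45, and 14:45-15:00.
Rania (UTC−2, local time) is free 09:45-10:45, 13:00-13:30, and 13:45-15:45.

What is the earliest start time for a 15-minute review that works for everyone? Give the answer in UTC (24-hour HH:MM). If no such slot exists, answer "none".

none

Brynn → UTC: 03:15–05:15, 06:15–06:45, 07:30–08:15, 08:30–09:15, 09:30–12:00.
Keiko → UTC: 09:00–12:00, 12:15–12:45, 14:15–15:00, 15:30–17:30.
Ravi → UTC: 04:45–05:00, 05:45–07:45, 09:45–10:00.
Rania → UTC: 11:45–12:45, 15:00–15:30, 15:45–17:45.
Brynn ∩ Keiko: 09:00–09:15, 09:30–12:00.
Brynn ∩ Keiko ∩ Ravi: 09:45–10:00.
Brynn ∩ Keiko ∩ Ravi ∩ Rania: (none).
Windows ≥ 15 min: (none).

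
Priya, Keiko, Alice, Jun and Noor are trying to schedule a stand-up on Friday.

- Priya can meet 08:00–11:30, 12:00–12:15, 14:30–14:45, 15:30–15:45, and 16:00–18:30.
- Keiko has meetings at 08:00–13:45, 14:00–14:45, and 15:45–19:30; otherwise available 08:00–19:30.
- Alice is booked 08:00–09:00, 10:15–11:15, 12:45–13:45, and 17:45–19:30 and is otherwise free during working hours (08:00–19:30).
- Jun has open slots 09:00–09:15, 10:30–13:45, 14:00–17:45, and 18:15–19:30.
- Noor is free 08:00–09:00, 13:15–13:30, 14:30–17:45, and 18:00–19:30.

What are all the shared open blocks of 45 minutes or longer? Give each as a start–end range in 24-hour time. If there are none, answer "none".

Keiko free within 08:00–19:30: 13:45–14:00, 14:45–15:45.
Alice free within 08:00–19:30: 09:00–10:15, 11:15–12:45, 13:45–17:45.
Priya ∩ Keiko: 15:30–15:45.
Priya ∩ Keiko ∩ Alice: 15:30–15:45.
Priya ∩ Keiko ∩ Alice ∩ Jun: 15:30–15:45.
Priya ∩ Keiko ∩ Alice ∩ Jun ∩ Noor: 15:30–15:45.
Windows ≥ 45 min: (none).

none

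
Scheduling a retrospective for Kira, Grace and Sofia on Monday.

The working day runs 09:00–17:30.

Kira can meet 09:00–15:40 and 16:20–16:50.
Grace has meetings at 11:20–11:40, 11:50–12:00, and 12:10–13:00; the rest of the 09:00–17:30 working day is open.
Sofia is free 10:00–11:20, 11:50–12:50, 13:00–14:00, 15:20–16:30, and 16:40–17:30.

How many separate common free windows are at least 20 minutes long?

Grace free within 09:00–17:30: 09:00–11:20, 11:40–11:50, 12:00–12:10, 13:00–17:30.
Kira ∩ Grace: 09:00–11:20, 11:40–11:50, 12:00–12:10, 13:00–15:40, 16:20–16:50.
Kira ∩ Grace ∩ Sofia: 10:00–11:20, 12:00–12:10, 13:00–14:00, 15:20–15:40, 16:20–16:30, 16:40–16:50.
Windows ≥ 20 min: 10:00–11:20, 13:00–14:00, 15:20–15:40.
That's 3 windows.

3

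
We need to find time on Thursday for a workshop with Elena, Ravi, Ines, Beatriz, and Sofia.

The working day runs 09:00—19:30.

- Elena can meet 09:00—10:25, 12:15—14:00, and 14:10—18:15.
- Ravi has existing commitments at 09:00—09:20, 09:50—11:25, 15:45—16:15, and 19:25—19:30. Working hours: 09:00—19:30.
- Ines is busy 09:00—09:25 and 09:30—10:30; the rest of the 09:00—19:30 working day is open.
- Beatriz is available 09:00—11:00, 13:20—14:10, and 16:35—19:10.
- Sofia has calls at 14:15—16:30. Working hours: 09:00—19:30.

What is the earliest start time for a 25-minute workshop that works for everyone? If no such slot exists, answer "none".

Ravi free within 09:00–19:30: 09:20–09:50, 11:25–15:45, 16:15–19:25.
Ines free within 09:00–19:30: 09:25–09:30, 10:30–19:30.
Sofia free within 09:00–19:30: 09:00–14:15, 16:30–19:30.
Elena ∩ Ravi: 09:20–09:50, 12:15–14:00, 14:10–15:45, 16:15–18:15.
Elena ∩ Ravi ∩ Ines: 09:25–09:30, 12:15–14:00, 14:10–15:45, 16:15–18:15.
Elena ∩ Ravi ∩ Ines ∩ Beatriz: 09:25–09:30, 13:20–14:00, 16:35–18:15.
Elena ∩ Ravi ∩ Ines ∩ Beatriz ∩ Sofia: 09:25–09:30, 13:20–14:00, 16:35–18:15.
Windows ≥ 25 min: 13:20–14:00, 16:35–18:15.
Earliest such window starts at 13:20.

13:20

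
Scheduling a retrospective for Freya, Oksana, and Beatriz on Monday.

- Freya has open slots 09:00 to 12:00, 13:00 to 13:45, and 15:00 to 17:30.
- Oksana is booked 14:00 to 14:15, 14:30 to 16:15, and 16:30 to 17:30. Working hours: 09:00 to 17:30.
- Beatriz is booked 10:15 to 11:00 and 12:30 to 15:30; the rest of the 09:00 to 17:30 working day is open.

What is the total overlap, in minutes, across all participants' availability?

150 minutes

Oksana free within 09:00–17:30: 09:00–14:00, 14:15–14:30, 16:15–16:30.
Beatriz free within 09:00–17:30: 09:00–10:15, 11:00–12:30, 15:30–17:30.
Freya ∩ Oksana: 09:00–12:00, 13:00–13:45, 16:15–16:30.
Freya ∩ Oksana ∩ Beatriz: 09:00–10:15, 11:00–12:00, 16:15–16:30.
Total common minutes: 75 + 60 + 15 = 150.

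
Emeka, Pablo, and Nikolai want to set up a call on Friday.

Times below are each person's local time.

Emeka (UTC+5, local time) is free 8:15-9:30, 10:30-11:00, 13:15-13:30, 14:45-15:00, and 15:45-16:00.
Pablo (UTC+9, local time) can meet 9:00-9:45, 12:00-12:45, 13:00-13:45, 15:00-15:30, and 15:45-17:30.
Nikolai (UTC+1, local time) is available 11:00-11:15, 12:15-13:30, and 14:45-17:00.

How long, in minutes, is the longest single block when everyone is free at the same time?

0 minutes

Emeka → UTC: 03:15–04:30, 05:30–06:00, 08:15–08:30, 09:45–10:00, 10:45–11:00.
Pablo → UTC: 00:00–00:45, 03:00–03:45, 04:00–04:45, 06:00–06:30, 06:45–08:30.
Nikolai → UTC: 10:00–10:15, 11:15–12:30, 13:45–16:00.
Emeka ∩ Pablo: 03:15–03:45, 04:00–04:30, 08:15–08:30.
Emeka ∩ Pablo ∩ Nikolai: (none).
No common window.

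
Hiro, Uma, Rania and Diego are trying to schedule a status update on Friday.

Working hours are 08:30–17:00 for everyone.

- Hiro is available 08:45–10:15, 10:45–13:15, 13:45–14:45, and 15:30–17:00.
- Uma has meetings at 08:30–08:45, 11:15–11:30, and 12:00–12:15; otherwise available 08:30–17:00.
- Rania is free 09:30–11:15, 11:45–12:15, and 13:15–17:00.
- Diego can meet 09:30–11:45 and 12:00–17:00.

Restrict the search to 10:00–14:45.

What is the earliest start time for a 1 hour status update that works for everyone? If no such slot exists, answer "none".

13:45

Uma free within 08:30–17:00: 08:45–11:15, 11:30–12:00, 12:15–17:00.
Hiro ∩ Uma: 08:45–10:15, 10:45–11:15, 11:30–12:00, 12:15–13:15, 13:45–14:45, 15:30–17:00.
Hiro ∩ Uma ∩ Rania: 09:30–10:15, 10:45–11:15, 11:45–12:00, 13:45–14:45, 15:30–17:00.
Hiro ∩ Uma ∩ Rania ∩ Diego: 09:30–10:15, 10:45–11:15, 13:45–14:45, 15:30–17:00.
Restricted to 10:00–14:45: 10:00–10:15, 10:45–11:15, 13:45–14:45.
Windows ≥ 60 min: 13:45–14:45.
Earliest such window starts at 13:45.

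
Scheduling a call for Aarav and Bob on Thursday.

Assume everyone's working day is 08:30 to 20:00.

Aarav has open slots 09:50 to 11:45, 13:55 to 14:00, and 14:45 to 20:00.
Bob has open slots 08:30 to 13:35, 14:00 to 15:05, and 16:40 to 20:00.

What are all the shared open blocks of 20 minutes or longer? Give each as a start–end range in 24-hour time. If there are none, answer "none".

Aarav ∩ Bob: 09:50–11:45, 14:45–15:05, 16:40–20:00.
Windows ≥ 20 min: 09:50–11:45, 14:45–15:05, 16:40–20:00.

09:50–11:45, 14:45–15:05, 16:40–20:00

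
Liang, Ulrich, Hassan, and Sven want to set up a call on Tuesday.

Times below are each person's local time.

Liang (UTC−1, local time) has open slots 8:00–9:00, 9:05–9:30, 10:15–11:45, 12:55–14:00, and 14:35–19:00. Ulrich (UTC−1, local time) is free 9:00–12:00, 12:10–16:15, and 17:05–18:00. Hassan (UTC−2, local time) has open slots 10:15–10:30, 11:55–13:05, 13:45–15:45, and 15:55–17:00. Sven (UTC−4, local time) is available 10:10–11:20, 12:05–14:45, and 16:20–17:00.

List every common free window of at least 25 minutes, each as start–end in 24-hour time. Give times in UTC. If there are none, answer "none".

Liang → UTC: 09:00–10:00, 10:05–10:30, 11:15–12:45, 13:55–15:00, 15:35–20:00.
Ulrich → UTC: 10:00–13:00, 13:10–17:15, 18:05–19:00.
Hassan → UTC: 12:15–12:30, 13:55–15:05, 15:45–17:45, 17:55–19:00.
Sven → UTC: 14:10–15:20, 16:05–18:45, 20:20–21:00.
Liang ∩ Ulrich: 10:05–10:30, 11:15–12:45, 13:55–15:00, 15:35–17:15, 18:05–19:00.
Liang ∩ Ulrich ∩ Hassan: 12:15–12:30, 13:55–15:00, 15:45–17:15, 18:05–19:00.
Liang ∩ Ulrich ∩ Hassan ∩ Sven: 14:10–15:00, 16:05–17:15, 18:05–18:45.
Windows ≥ 25 min: 14:10–15:00, 16:05–17:15, 18:05–18:45.

14:10–15:00, 16:05–17:15, 18:05–18:45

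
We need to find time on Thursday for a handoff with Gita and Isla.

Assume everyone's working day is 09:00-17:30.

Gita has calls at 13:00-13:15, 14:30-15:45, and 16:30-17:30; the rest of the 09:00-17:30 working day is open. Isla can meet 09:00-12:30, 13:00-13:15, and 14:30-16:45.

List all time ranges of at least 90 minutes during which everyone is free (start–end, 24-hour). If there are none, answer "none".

09:00–12:30

Gita free within 09:00–17:30: 09:00–13:00, 13:15–14:30, 15:45–16:30.
Gita ∩ Isla: 09:00–12:30, 15:45–16:30.
Windows ≥ 90 min: 09:00–12:30.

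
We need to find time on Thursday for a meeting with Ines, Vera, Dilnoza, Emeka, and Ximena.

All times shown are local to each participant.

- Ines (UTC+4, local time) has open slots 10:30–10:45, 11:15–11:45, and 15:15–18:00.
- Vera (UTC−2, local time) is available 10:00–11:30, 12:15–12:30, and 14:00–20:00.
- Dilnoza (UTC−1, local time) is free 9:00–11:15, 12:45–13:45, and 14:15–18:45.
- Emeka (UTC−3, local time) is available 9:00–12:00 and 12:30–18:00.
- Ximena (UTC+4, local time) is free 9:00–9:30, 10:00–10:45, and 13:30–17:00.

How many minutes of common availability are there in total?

15 minutes

Ines → UTC: 06:30–06:45, 07:15–07:45, 11:15–14:00.
Vera → UTC: 12:00–13:30, 14:15–14:30, 16:00–22:00.
Dilnoza → UTC: 10:00–12:15, 13:45–14:45, 15:15–19:45.
Emeka → UTC: 12:00–15:00, 15:30–21:00.
Ximena → UTC: 05:00–05:30, 06:00–06:45, 09:30–13:00.
Ines ∩ Vera: 12:00–13:30.
Ines ∩ Vera ∩ Dilnoza: 12:00–12:15.
Ines ∩ Vera ∩ Dilnoza ∩ Emeka: 12:00–12:15.
Ines ∩ Vera ∩ Dilnoza ∩ Emeka ∩ Ximena: 12:00–12:15.
Total common minutes: 15.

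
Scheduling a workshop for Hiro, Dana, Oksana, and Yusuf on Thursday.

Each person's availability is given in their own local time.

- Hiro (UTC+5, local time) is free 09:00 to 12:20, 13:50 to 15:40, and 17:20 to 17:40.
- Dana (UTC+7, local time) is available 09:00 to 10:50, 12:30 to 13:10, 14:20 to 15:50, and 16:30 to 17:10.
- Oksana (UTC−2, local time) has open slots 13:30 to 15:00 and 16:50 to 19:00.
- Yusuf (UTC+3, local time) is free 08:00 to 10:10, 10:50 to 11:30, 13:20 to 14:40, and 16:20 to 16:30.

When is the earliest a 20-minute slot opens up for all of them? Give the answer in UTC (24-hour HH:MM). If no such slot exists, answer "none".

Hiro → UTC: 04:00–07:20, 08:50–10:40, 12:20–12:40.
Dana → UTC: 02:00–03:50, 05:30–06:10, 07:20–08:50, 09:30–10:10.
Oksana → UTC: 15:30–17:00, 18:50–21:00.
Yusuf → UTC: 05:00–07:10, 07:50–08:30, 10:20–11:40, 13:20–13:30.
Hiro ∩ Dana: 05:30–06:10, 09:30–10:10.
Hiro ∩ Dana ∩ Oksana: (none).
Hiro ∩ Dana ∩ Oksana ∩ Yusuf: (none).
Windows ≥ 20 min: (none).

none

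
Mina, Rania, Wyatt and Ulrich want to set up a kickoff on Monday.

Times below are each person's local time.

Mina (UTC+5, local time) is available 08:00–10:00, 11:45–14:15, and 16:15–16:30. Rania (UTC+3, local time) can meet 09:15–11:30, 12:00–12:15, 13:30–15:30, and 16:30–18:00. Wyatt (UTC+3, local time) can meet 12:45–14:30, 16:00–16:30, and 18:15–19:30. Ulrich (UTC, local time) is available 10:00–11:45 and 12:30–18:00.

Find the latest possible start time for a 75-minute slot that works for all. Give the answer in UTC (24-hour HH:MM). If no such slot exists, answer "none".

none

Mina → UTC: 03:00–05:00, 06:45–09:15, 11:15–11:30.
Rania → UTC: 06:15–08:30, 09:00–09:15, 10:30–12:30, 13:30–15:00.
Wyatt → UTC: 09:45–11:30, 13:00–13:30, 15:15–16:30.
Ulrich → UTC: 10:00–11:45, 12:30–18:00.
Mina ∩ Rania: 06:45–08:30, 09:00–09:15, 11:15–11:30.
Mina ∩ Rania ∩ Wyatt: 11:15–11:30.
Mina ∩ Rania ∩ Wyatt ∩ Ulrich: 11:15–11:30.
Windows ≥ 75 min: (none).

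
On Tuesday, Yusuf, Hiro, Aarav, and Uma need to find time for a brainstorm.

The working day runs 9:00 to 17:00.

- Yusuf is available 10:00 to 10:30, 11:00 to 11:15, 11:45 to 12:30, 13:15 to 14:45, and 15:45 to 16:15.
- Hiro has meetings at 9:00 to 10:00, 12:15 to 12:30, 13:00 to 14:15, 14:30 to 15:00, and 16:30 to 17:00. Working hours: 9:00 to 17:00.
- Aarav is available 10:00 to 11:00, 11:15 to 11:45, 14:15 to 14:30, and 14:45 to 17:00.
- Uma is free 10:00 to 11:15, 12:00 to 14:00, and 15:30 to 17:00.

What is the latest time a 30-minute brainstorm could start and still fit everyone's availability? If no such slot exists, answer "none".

Hiro free within 09:00–17:00: 10:00–12:15, 12:30–13:00, 14:15–14:30, 15:00–16:30.
Yusuf ∩ Hiro: 10:00–10:30, 11:00–11:15, 11:45–12:15, 14:15–14:30, 15:45–16:15.
Yusuf ∩ Hiro ∩ Aarav: 10:00–10:30, 14:15–14:30, 15:45–16:15.
Yusuf ∩ Hiro ∩ Aarav ∩ Uma: 10:00–10:30, 15:45–16:15.
Windows ≥ 30 min: 10:00–10:30, 15:45–16:15.
Latest start in the last window 15:45–16:15 is 16:15 − 30 min = 15:45.

15:45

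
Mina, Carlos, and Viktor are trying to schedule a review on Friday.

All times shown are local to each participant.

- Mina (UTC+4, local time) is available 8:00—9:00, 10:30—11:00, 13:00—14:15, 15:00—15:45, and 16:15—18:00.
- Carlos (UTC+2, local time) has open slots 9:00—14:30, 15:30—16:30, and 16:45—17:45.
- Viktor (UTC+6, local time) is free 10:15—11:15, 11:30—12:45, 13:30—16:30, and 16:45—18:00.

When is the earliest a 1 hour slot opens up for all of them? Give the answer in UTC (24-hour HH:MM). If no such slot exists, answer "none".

Mina → UTC: 04:00–05:00, 06:30–07:00, 09:00–10:15, 11:00–11:45, 12:15–14:00.
Carlos → UTC: 07:00–12:30, 13:30–14:30, 14:45–15:45.
Viktor → UTC: 04:15–05:15, 05:30–06:45, 07:30–10:30, 10:45–12:00.
Mina ∩ Carlos: 09:00–10:15, 11:00–11:45, 12:15–12:30, 13:30–14:00.
Mina ∩ Carlos ∩ Viktor: 09:00–10:15, 11:00–11:45.
Windows ≥ 60 min: 09:00–10:15.
Earliest such window starts at 09:00.

09:00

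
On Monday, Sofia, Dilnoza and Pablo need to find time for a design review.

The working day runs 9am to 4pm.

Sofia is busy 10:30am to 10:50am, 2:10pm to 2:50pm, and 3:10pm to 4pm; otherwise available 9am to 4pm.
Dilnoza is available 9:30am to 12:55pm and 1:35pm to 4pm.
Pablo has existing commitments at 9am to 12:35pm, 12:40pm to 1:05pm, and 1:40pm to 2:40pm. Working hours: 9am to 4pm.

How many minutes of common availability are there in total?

30 minutes

Sofia free within 09:00–16:00: 09:00–10:30, 10:50–14:10, 14:50–15:10.
Pablo free within 09:00–16:00: 12:35–12:40, 13:05–13:40, 14:40–16:00.
Sofia ∩ Dilnoza: 09:30–10:30, 10:50–12:55, 13:35–14:10, 14:50–15:10.
Sofia ∩ Dilnoza ∩ Pablo: 12:35–12:40, 13:35–13:40, 14:50–15:10.
Total common minutes: 5 + 5 + 20 = 30.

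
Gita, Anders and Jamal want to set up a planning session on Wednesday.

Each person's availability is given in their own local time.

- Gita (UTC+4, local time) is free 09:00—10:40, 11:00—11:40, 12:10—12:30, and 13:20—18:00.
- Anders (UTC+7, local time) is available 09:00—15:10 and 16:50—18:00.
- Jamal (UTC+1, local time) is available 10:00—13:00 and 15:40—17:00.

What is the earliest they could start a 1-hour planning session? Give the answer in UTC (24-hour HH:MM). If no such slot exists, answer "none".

Gita → UTC: 05:00–06:40, 07:00–07:40, 08:10–08:30, 09:20–14:00.
Anders → UTC: 02:00–08:10, 09:50–11:00.
Jamal → UTC: 09:00–12:00, 14:40–16:00.
Gita ∩ Anders: 05:00–06:40, 07:00–07:40, 09:50–11:00.
Gita ∩ Anders ∩ Jamal: 09:50–11:00.
Windows ≥ 60 min: 09:50–11:00.
Earliest such window starts at 09:50.

09:50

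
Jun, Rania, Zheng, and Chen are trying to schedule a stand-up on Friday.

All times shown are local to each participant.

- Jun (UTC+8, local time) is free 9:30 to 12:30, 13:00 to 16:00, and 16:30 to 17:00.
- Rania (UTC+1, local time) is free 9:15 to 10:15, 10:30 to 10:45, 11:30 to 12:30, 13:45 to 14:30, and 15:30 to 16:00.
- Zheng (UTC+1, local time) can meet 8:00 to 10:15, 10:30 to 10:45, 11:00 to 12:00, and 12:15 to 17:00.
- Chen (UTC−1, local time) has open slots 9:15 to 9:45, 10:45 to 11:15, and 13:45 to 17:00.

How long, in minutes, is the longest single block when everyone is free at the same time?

Jun → UTC: 01:30–04:30, 05:00–08:00, 08:30–09:00.
Rania → UTC: 08:15–09:15, 09:30–09:45, 10:30–11:30, 12:45–13:30, 14:30–15:00.
Zheng → UTC: 07:00–09:15, 09:30–09:45, 10:00–11:00, 11:15–16:00.
Chen → UTC: 10:15–10:45, 11:45–12:15, 14:45–18:00.
Jun ∩ Rania: 08:30–09:00.
Jun ∩ Rania ∩ Zheng: 08:30–09:00.
Jun ∩ Rania ∩ Zheng ∩ Chen: (none).
No common window.

0 minutes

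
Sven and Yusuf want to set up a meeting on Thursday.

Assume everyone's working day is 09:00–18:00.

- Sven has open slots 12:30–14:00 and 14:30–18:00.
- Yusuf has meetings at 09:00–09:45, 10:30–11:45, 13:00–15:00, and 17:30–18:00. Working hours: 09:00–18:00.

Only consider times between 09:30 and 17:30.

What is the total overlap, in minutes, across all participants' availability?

Yusuf free within 09:00–18:00: 09:45–10:30, 11:45–13:00, 15:00–17:30.
Sven ∩ Yusuf: 12:30–13:00, 15:00–17:30.
Restricted to 09:30–17:30: 12:30–13:00, 15:00–17:30.
Total common minutes: 30 + 150 = 180.

180 minutes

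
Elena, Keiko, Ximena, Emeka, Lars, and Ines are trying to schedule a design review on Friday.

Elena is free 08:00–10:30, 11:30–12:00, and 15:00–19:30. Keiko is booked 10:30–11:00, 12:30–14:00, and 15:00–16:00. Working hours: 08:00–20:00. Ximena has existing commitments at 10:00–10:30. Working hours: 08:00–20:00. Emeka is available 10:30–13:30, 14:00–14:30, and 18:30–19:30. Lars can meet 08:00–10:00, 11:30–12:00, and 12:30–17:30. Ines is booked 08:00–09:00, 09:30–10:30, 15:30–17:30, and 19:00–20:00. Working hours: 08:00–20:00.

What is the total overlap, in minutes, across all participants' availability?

30 minutes

Keiko free within 08:00–20:00: 08:00–10:30, 11:00–12:30, 14:00–15:00, 16:00–20:00.
Ximena free within 08:00–20:00: 08:00–10:00, 10:30–20:00.
Ines free within 08:00–20:00: 09:00–09:30, 10:30–15:30, 17:30–19:00.
Elena ∩ Keiko: 08:00–10:30, 11:30–12:00, 16:00–19:30.
Elena ∩ Keiko ∩ Ximena: 08:00–10:00, 11:30–12:00, 16:00–19:30.
Elena ∩ Keiko ∩ Ximena ∩ Emeka: 11:30–12:00, 18:30–19:30.
Elena ∩ Keiko ∩ Ximena ∩ Emeka ∩ Lars: 11:30–12:00.
Elena ∩ Keiko ∩ Ximena ∩ Emeka ∩ Lars ∩ Ines: 11:30–12:00.
Total common minutes: 30.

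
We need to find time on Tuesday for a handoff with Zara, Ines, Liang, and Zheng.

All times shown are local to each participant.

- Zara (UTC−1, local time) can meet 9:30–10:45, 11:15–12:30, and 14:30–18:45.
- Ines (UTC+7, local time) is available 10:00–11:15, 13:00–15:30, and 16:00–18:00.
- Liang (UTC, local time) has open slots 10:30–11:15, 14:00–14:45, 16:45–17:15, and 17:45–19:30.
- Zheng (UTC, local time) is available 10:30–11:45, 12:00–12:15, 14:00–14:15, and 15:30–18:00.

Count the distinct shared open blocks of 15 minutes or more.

1

Zara → UTC: 10:30–11:45, 12:15–13:30, 15:30–19:45.
Ines → UTC: 03:00–04:15, 06:00–08:30, 09:00–11:00.
Liang → UTC: 10:30–11:15, 14:00–14:45, 16:45–17:15, 17:45–19:30.
Zheng → UTC: 10:30–11:45, 12:00–12:15, 14:00–14:15, 15:30–18:00.
Zara ∩ Ines: 10:30–11:00.
Zara ∩ Ines ∩ Liang: 10:30–11:00.
Zara ∩ Ines ∩ Liang ∩ Zheng: 10:30–11:00.
Windows ≥ 15 min: 10:30–11:00.
That's 1 window.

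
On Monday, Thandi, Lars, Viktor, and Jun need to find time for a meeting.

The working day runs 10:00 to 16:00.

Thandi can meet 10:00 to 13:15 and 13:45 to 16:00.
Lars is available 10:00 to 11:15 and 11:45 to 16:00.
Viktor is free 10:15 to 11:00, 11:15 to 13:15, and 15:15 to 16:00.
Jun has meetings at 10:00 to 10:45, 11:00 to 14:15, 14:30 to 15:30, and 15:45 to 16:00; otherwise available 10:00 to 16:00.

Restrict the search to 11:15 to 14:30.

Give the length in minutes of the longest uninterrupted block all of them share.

0 minutes

Jun free within 10:00–16:00: 10:45–11:00, 14:15–14:30, 15:30–15:45.
Thandi ∩ Lars: 10:00–11:15, 11:45–13:15, 13:45–16:00.
Thandi ∩ Lars ∩ Viktor: 10:15–11:00, 11:45–13:15, 15:15–16:00.
Thandi ∩ Lars ∩ Viktor ∩ Jun: 10:45–11:00, 15:30–15:45.
Restricted to 11:15–14:30: (none).
No common window.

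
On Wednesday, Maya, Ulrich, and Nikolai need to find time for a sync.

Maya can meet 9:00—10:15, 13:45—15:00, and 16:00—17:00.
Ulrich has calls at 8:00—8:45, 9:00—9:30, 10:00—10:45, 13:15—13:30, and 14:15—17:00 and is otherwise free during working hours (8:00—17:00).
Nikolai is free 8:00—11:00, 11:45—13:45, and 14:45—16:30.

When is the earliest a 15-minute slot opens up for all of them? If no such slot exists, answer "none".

09:30

Ulrich free within 08:00–17:00: 08:45–09:00, 09:30–10:00, 10:45–13:15, 13:30–14:15.
Maya ∩ Ulrich: 09:30–10:00, 13:45–14:15.
Maya ∩ Ulrich ∩ Nikolai: 09:30–10:00.
Windows ≥ 15 min: 09:30–10:00.
Earliest such window starts at 09:30.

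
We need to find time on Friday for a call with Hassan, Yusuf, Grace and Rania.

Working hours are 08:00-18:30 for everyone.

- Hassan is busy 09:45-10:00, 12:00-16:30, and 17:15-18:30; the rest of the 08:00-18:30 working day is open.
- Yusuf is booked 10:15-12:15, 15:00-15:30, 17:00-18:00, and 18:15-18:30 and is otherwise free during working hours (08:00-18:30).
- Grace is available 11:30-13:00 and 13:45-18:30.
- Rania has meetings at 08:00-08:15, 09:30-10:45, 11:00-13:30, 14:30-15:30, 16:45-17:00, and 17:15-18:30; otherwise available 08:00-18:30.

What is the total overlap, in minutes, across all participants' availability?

Hassan free within 08:00–18:30: 08:00–09:45, 10:00–12:00, 16:30–17:15.
Yusuf free within 08:00–18:30: 08:00–10:15, 12:15–15:00, 15:30–17:00, 18:00–18:15.
Rania free within 08:00–18:30: 08:15–09:30, 10:45–11:00, 13:30–14:30, 15:30–16:45, 17:00–17:15.
Hassan ∩ Yusuf: 08:00–09:45, 10:00–10:15, 16:30–17:00.
Hassan ∩ Yusuf ∩ Grace: 16:30–17:00.
Hassan ∩ Yusuf ∩ Grace ∩ Rania: 16:30–16:45.
Total common minutes: 15.

15 minutes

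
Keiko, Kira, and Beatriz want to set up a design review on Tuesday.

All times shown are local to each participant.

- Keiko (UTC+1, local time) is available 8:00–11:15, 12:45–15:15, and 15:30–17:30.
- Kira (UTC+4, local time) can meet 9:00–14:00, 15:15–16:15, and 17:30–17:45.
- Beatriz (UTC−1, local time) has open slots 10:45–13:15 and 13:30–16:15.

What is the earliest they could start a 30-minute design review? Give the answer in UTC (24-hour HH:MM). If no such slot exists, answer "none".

11:45

Keiko → UTC: 07:00–10:15, 11:45–14:15, 14:30–16:30.
Kira → UTC: 05:00–10:00, 11:15–12:15, 13:30–13:45.
Beatriz → UTC: 11:45–14:15, 14:30–17:15.
Keiko ∩ Kira: 07:00–10:00, 11:45–12:15, 13:30–13:45.
Keiko ∩ Kira ∩ Beatriz: 11:45–12:15, 13:30–13:45.
Windows ≥ 30 min: 11:45–12:15.
Earliest such window starts at 11:45.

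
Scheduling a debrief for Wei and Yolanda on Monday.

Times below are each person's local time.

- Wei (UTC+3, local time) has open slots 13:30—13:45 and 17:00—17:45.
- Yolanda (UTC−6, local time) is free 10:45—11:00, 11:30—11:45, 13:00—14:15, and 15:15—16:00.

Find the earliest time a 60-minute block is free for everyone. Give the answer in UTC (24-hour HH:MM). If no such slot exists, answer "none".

none

Wei → UTC: 10:30–10:45, 14:00–14:45.
Yolanda → UTC: 16:45–17:00, 17:30–17:45, 19:00–20:15, 21:15–22:00.
Wei ∩ Yolanda: (none).
Windows ≥ 60 min: (none).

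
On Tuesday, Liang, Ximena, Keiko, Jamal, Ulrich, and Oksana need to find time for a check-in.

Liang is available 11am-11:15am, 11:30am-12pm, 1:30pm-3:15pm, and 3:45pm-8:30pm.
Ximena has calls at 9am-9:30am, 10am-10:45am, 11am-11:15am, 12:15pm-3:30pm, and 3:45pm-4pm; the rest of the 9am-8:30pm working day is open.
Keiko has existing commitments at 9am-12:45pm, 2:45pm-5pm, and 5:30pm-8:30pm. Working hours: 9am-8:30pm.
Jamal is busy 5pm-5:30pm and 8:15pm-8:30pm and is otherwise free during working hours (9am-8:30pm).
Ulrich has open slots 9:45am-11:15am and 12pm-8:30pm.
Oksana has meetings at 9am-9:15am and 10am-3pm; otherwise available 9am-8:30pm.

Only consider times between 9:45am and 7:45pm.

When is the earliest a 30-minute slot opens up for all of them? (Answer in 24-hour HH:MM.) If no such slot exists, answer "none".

Ximena free within 09:00–20:30: 09:30–10:00, 10:45–11:00, 11:15–12:15, 15:30–15:45, 16:00–20:30.
Keiko free within 09:00–20:30: 12:45–14:45, 17:00–17:30.
Jamal free within 09:00–20:30: 09:00–17:00, 17:30–20:15.
Oksana free within 09:00–20:30: 09:15–10:00, 15:00–20:30.
Liang ∩ Ximena: 11:30–12:00, 16:00–20:30.
Liang ∩ Ximena ∩ Keiko: 17:00–17:30.
Liang ∩ Ximena ∩ Keiko ∩ Jamal: (none).
Liang ∩ Ximena ∩ Keiko ∩ Jamal ∩ Ulrich: (none).
Liang ∩ Ximena ∩ Keiko ∩ Jamal ∩ Ulrich ∩ Oksana: (none).
Restricted to 09:45–19:45: (none).
Windows ≥ 30 min: (none).

none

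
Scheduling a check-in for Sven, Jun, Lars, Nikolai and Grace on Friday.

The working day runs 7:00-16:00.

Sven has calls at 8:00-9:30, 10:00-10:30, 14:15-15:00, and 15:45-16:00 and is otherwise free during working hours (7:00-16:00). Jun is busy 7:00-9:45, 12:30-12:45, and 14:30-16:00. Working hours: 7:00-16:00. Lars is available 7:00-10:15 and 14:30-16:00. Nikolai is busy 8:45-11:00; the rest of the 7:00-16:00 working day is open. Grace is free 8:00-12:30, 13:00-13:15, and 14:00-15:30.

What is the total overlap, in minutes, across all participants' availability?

0 minutes

Sven free within 07:00–16:00: 07:00–08:00, 09:30–10:00, 10:30–14:15, 15:00–15:45.
Jun free within 07:00–16:00: 09:45–12:30, 12:45–14:30.
Nikolai free within 07:00–16:00: 07:00–08:45, 11:00–16:00.
Sven ∩ Jun: 09:45–10:00, 10:30–12:30, 12:45–14:15.
Sven ∩ Jun ∩ Lars: 09:45–10:00.
Sven ∩ Jun ∩ Lars ∩ Nikolai: (none).
Sven ∩ Jun ∩ Lars ∩ Nikolai ∩ Grace: (none).
Total common minutes: 0.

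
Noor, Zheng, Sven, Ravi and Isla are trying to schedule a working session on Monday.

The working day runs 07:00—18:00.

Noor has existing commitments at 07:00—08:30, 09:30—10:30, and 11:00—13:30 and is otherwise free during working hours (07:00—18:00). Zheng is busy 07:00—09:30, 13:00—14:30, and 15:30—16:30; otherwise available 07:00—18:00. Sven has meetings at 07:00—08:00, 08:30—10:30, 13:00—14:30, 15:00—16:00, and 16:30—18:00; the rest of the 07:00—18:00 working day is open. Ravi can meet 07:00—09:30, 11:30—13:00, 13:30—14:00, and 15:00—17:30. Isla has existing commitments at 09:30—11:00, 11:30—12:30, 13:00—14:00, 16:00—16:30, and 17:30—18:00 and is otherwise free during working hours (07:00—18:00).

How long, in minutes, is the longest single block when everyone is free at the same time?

0 minutes

Noor free within 07:00–18:00: 08:30–09:30, 10:30–11:00, 13:30–18:00.
Zheng free within 07:00–18:00: 09:30–13:00, 14:30–15:30, 16:30–18:00.
Sven free within 07:00–18:00: 08:00–08:30, 10:30–13:00, 14:30–15:00, 16:00–16:30.
Isla free within 07:00–18:00: 07:00–09:30, 11:00–11:30, 12:30–13:00, 14:00–16:00, 16:30–17:30.
Noor ∩ Zheng: 10:30–11:00, 14:30–15:30, 16:30–18:00.
Noor ∩ Zheng ∩ Sven: 10:30–11:00, 14:30–15:00.
Noor ∩ Zheng ∩ Sven ∩ Ravi: (none).
Noor ∩ Zheng ∩ Sven ∩ Ravi ∩ Isla: (none).
No common window.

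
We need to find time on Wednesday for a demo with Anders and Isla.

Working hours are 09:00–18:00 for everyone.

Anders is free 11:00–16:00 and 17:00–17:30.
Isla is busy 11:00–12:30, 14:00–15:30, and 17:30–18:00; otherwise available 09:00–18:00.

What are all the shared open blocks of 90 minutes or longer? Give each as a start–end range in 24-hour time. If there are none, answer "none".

Isla free within 09:00–18:00: 09:00–11:00, 12:30–14:00, 15:30–17:30.
Anders ∩ Isla: 12:30–14:00, 15:30–16:00, 17:00–17:30.
Windows ≥ 90 min: 12:30–14:00.

12:30–14:00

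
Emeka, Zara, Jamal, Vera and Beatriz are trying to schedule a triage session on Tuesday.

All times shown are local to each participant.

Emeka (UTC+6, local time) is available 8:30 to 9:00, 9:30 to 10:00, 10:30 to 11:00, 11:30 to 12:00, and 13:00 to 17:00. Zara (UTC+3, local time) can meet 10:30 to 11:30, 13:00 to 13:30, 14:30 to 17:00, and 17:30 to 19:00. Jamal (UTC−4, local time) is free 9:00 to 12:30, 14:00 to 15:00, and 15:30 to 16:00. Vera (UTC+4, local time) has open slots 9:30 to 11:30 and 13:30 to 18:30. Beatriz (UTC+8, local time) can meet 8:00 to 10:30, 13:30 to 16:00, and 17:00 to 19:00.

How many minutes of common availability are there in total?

0 minutes

Emeka → UTC: 02:30–03:00, 03:30–04:00, 04:30–05:00, 05:30–06:00, 07:00–11:00.
Zara → UTC: 07:30–08:30, 10:00–10:30, 11:30–14:00, 14:30–16:00.
Jamal → UTC: 13:00–16:30, 18:00–19:00, 19:30–20:00.
Vera → UTC: 05:30–07:30, 09:30–14:30.
Beatriz → UTC: 00:00–02:30, 05:30–08:00, 09:00–11:00.
Emeka ∩ Zara: 07:30–08:30, 10:00–10:30.
Emeka ∩ Zara ∩ Jamal: (none).
Emeka ∩ Zara ∩ Jamal ∩ Vera: (none).
Emeka ∩ Zara ∩ Jamal ∩ Vera ∩ Beatriz: (none).
Total common minutes: 0.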